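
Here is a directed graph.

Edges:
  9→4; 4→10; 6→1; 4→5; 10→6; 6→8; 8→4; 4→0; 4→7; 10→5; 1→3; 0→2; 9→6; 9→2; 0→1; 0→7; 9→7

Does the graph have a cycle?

DFS with white/gray/black marking, starting from 3:
3 gray
3 black
0 gray
  7 gray
  7 black
  2 gray
  2 black
  1 gray
    1→3: 3 black — skip
  1 black
0 black
4 gray
  4→0: 0 black — skip
  5 gray
  5 black
  10 gray
    10→5: 5 black — skip
    6 gray
      6→1: 1 black — skip
      8 gray
        8→4: 4 is gray → back edge
Back edge found, so a cycle exists: 4 → 10 → 6 → 8 → 4.

Yes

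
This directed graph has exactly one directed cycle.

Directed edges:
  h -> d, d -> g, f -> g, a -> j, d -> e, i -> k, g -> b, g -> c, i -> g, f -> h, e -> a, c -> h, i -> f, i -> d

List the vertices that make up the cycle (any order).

c, d, g, h

DFS with gray/black marking from d:
d gray
  g gray
    c gray
      h gray
        h→d: d is gray → back edge
Back edge closes the cycle d → g → c → h → d; its vertices are {c, d, g, h}.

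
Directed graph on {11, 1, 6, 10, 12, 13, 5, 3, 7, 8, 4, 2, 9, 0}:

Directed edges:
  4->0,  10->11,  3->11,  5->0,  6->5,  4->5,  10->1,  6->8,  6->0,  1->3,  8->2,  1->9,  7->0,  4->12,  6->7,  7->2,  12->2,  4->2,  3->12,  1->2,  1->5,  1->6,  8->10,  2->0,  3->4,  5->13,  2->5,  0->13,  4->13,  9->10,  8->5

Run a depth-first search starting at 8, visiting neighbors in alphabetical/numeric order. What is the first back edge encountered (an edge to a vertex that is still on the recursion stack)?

DFS from 8 (visiting neighbors in alphabetical/numeric order); mark gray on enter, black on exit:
8 gray
  2 gray
    0 gray
      13 gray
      13 black
    0 black
    5 gray
      5→0: 0 black — skip
      5→13: 13 black — skip
    5 black
  2 black
  8→5: 5 black — skip
  10 gray
    1 gray
      1→2: 2 black — skip
      3 gray
        4 gray
          4→0: 0 black — skip
          4→2: 2 black — skip
          4→5: 5 black — skip
          12 gray
            12→2: 2 black — skip
          12 black
          4→13: 13 black — skip
        4 black
        11 gray
        11 black
        3→12: 12 black — skip
      3 black
      1→5: 5 black — skip
      6 gray
        6→0: 0 black — skip
        6→5: 5 black — skip
        7 gray
          7→0: 0 black — skip
          7→2: 2 black — skip
        7 black
        6→8: 8 is gray → back edge
First back edge: 6 → 8.

6→8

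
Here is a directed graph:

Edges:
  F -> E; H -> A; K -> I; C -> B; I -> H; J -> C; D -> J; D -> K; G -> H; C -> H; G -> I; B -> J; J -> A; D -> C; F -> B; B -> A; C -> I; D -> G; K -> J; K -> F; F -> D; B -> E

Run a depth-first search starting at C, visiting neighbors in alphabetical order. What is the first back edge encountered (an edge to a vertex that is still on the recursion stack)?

J->C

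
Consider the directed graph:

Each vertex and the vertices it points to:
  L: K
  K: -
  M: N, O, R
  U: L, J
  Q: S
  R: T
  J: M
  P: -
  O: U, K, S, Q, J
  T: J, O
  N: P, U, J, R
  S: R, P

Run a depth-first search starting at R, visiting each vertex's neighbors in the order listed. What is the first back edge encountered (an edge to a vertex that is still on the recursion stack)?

U→J

DFS from R (visiting each vertex's neighbors in the order listed); mark gray on enter, black on exit:
R gray
  T gray
    J gray
      M gray
        N gray
          P gray
          P black
          U gray
            L gray
              K gray
              K black
            L black
            U→J: J is gray → back edge
First back edge: U → J.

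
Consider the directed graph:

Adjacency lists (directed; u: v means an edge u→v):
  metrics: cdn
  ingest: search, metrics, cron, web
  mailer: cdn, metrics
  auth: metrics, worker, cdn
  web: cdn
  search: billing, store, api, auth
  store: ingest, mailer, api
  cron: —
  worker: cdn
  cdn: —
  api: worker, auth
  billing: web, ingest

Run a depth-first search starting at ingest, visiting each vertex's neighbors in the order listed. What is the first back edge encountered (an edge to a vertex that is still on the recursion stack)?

billing→ingest

DFS from ingest (visiting each vertex's neighbors in the order listed); mark gray on enter, black on exit:
ingest gray
  search gray
    billing gray
      web gray
        cdn gray
        cdn black
      web black
      billing→ingest: ingest is gray → back edge
First back edge: billing → ingest.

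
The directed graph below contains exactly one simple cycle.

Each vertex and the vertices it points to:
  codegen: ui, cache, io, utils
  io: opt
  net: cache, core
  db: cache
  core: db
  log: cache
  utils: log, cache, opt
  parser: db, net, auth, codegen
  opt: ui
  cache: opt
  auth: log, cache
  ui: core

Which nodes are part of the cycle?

db, ui, opt, core, cache

DFS with gray/black marking from ui:
ui gray
  core gray
    db gray
      cache gray
        opt gray
          opt→ui: ui is gray → back edge
Back edge closes the cycle ui → core → db → cache → opt → ui; its vertices are {db, ui, opt, core, cache}.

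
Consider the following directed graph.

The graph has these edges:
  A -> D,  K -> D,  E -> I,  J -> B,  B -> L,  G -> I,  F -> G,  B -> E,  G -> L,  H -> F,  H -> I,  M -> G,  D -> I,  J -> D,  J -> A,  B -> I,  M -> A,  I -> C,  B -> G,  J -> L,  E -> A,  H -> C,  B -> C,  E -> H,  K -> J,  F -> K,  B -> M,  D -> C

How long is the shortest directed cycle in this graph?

For each vertex v, BFS finds the shortest path from v back to v.
The shortest such closed walk is F → K → J → B → E → H → F, length 6.

6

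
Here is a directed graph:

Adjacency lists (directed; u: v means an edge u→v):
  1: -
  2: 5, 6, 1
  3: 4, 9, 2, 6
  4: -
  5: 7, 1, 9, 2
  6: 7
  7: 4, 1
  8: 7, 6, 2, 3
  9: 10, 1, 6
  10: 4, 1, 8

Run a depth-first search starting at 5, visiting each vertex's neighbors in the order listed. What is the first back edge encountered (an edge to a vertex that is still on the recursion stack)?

2→5

DFS from 5 (visiting each vertex's neighbors in the order listed); mark gray on enter, black on exit:
5 gray
  7 gray
    4 gray
    4 black
    1 gray
    1 black
  7 black
  5→1: 1 black — skip
  9 gray
    10 gray
      10→4: 4 black — skip
      10→1: 1 black — skip
      8 gray
        8→7: 7 black — skip
        6 gray
          6→7: 7 black — skip
        6 black
        2 gray
          2→5: 5 is gray → back edge
First back edge: 2 → 5.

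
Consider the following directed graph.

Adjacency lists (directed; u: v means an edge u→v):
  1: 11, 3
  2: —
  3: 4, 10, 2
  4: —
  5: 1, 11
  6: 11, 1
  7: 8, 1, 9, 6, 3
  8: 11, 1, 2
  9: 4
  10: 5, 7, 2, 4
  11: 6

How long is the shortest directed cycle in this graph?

For each vertex v, BFS finds the shortest path from v back to v.
The shortest such closed walk is 6 → 11 → 6, length 2.

2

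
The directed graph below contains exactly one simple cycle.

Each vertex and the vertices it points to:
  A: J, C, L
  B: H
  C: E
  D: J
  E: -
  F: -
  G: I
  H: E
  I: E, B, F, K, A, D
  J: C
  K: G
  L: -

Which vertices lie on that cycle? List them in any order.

G, I, K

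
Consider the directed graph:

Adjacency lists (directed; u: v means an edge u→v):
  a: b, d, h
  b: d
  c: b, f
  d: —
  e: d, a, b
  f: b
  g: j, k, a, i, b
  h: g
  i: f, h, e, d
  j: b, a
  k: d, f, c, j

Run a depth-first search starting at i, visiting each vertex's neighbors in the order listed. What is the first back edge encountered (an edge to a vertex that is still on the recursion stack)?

a->h

DFS from i (visiting each vertex's neighbors in the order listed); mark gray on enter, black on exit:
i gray
  f gray
    b gray
      d gray
      d black
    b black
  f black
  h gray
    g gray
      j gray
        j→b: b black — skip
        a gray
          a→b: b black — skip
          a→d: d black — skip
          a→h: h is gray → back edge
First back edge: a → h.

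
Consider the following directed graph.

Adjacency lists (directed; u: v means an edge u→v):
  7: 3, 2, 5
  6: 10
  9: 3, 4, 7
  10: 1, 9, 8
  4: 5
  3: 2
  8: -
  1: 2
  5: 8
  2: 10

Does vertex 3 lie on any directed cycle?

Yes

3 is on a cycle iff 3 can reach itself via ≥1 edge.
3 → 2 → 10 → 9 → 3 — yes.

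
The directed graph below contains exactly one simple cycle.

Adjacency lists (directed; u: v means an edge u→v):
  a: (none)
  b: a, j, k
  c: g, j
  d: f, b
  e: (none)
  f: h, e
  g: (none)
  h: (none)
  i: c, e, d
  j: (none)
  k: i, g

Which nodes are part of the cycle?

b, d, i, k

DFS with gray/black marking from i:
i gray
  c gray
    g gray
    g black
    j gray
    j black
  c black
  e gray
  e black
  d gray
    f gray
      h gray
      h black
      f→e: e black — skip
    f black
    b gray
      a gray
      a black
      b→j: j black — skip
      k gray
        k→i: i is gray → back edge
Back edge closes the cycle i → d → b → k → i; its vertices are {b, d, i, k}.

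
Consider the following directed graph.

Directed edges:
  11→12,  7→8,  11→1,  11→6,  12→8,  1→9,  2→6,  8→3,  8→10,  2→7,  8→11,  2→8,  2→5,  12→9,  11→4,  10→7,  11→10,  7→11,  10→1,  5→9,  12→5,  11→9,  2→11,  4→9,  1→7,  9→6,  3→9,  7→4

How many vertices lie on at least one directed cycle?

6

A vertex is on a directed cycle iff it belongs to a strongly connected component of size ≥ 2 (or has a self-loop).
The vertices on cycles are {1, 7, 8, 10, 11, 12} — 6 in total.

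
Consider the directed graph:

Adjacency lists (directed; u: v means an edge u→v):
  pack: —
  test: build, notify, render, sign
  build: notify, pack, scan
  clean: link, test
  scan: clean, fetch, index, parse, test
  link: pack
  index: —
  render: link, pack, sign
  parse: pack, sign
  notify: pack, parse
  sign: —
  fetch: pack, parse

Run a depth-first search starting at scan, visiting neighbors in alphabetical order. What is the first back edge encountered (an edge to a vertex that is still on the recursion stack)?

build→scan

DFS from scan (visiting neighbors in alphabetical order); mark gray on enter, black on exit:
scan gray
  clean gray
    link gray
      pack gray
      pack black
    link black
    test gray
      build gray
        notify gray
          notify→pack: pack black — skip
          parse gray
            parse→pack: pack black — skip
            sign gray
            sign black
          parse black
        notify black
        build→pack: pack black — skip
        build→scan: scan is gray → back edge
First back edge: build → scan.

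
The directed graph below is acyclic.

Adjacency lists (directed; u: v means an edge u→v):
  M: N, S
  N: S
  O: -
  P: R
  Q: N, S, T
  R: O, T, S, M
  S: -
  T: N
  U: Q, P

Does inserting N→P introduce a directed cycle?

Yes

Adding N→P creates a cycle iff P can already reach N.
Path from P: P → R → M → N.
So P → … → N → P is a cycle.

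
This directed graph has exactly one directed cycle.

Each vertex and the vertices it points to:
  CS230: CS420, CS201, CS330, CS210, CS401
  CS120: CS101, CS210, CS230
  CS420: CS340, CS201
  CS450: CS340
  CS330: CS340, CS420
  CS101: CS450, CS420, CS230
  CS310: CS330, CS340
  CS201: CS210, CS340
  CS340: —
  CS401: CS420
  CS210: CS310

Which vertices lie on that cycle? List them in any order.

CS201, CS210, CS310, CS330, CS420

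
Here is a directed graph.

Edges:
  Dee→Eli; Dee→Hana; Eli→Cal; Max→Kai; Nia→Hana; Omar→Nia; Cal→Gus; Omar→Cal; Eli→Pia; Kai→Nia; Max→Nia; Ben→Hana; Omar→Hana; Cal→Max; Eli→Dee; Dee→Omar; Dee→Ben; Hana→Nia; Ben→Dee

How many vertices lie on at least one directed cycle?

5

A vertex is on a directed cycle iff it belongs to a strongly connected component of size ≥ 2 (or has a self-loop).
The vertices on cycles are {Ben, Dee, Eli, Nia, Hana} — 5 in total.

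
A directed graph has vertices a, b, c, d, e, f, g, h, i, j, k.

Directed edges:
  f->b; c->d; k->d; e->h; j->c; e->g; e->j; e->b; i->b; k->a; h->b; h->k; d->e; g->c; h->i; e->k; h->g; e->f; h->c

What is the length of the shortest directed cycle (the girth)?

For each vertex v, BFS finds the shortest path from v back to v.
The shortest such closed walk is e → k → d → e, length 3.

3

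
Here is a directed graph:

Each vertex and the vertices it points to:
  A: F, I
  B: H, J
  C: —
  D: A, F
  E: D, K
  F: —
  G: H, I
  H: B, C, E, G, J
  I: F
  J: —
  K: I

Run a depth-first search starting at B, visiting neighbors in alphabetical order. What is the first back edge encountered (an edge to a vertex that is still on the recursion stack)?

DFS from B (visiting neighbors in alphabetical order); mark gray on enter, black on exit:
B gray
  H gray
    H→B: B is gray → back edge
First back edge: H → B.

H→B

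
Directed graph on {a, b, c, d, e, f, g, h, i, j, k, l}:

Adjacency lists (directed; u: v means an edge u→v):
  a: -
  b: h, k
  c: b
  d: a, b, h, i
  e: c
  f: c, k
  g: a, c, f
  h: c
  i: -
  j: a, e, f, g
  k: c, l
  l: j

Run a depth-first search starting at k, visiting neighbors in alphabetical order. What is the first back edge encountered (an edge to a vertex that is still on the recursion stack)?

DFS from k (visiting neighbors in alphabetical order); mark gray on enter, black on exit:
k gray
  c gray
    b gray
      h gray
        h→c: c is gray → back edge
First back edge: h → c.

h->c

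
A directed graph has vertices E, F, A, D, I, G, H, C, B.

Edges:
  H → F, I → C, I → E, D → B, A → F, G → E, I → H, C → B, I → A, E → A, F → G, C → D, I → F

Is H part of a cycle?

H lies on a cycle iff there is a path from H back to itself.
Exploring from H, it never reaches itself; equivalently, its strongly connected component is a singleton.

No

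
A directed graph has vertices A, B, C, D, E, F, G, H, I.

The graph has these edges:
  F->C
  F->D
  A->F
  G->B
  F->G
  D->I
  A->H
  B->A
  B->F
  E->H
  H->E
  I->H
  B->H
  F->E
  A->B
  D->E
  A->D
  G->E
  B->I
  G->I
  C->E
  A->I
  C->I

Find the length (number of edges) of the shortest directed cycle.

2

For each vertex v, BFS finds the shortest path from v back to v.
The shortest such closed walk is A → B → A, length 2.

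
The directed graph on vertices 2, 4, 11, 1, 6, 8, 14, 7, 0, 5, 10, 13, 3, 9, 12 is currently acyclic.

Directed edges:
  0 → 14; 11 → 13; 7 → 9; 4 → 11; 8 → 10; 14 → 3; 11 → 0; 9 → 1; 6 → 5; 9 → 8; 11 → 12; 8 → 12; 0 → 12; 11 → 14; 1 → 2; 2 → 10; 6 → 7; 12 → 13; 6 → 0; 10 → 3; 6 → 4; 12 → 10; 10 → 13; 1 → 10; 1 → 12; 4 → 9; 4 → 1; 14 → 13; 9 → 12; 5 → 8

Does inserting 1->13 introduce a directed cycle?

No

Adding 1→13 creates a cycle iff 13 can already reach 1.
Explore from 13: no path reaches 1. The graph stays acyclic.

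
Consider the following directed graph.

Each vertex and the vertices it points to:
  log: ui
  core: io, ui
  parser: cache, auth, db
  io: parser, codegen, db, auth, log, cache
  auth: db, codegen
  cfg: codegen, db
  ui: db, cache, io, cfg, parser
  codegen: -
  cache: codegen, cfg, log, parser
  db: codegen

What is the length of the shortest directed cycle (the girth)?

For each vertex v, BFS finds the shortest path from v back to v.
The shortest such closed walk is cache → parser → cache, length 2.

2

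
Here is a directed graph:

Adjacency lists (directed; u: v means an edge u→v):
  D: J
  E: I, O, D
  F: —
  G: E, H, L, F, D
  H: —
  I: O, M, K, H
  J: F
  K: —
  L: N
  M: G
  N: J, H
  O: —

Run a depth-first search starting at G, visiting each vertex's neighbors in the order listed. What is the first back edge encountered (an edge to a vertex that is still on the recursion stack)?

DFS from G (visiting each vertex's neighbors in the order listed); mark gray on enter, black on exit:
G gray
  E gray
    I gray
      O gray
      O black
      M gray
        M→G: G is gray → back edge
First back edge: M → G.

M→G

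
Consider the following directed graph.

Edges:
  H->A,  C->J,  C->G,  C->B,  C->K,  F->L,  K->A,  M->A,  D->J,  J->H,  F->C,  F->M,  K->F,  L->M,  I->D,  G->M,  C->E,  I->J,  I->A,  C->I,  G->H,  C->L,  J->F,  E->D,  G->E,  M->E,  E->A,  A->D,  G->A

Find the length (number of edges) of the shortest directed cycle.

3

For each vertex v, BFS finds the shortest path from v back to v.
The shortest such closed walk is C → K → F → C, length 3.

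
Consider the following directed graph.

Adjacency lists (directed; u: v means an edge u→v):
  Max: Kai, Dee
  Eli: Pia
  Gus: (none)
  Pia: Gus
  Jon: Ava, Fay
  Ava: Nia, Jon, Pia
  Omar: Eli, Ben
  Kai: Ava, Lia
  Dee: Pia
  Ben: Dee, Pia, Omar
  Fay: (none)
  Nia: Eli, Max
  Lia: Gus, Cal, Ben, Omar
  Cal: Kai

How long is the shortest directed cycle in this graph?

2

For each vertex v, BFS finds the shortest path from v back to v.
The shortest such closed walk is Ava → Jon → Ava, length 2.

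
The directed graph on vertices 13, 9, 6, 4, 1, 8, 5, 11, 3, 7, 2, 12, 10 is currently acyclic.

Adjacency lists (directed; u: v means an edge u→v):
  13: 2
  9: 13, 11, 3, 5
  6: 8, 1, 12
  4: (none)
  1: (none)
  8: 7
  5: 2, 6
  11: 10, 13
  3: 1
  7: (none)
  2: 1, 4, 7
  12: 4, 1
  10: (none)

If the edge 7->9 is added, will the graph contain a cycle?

Adding 7→9 creates a cycle iff 9 can already reach 7.
Path from 9: 9 → 5 → 2 → 7.
So 9 → … → 7 → 9 is a cycle.

Yes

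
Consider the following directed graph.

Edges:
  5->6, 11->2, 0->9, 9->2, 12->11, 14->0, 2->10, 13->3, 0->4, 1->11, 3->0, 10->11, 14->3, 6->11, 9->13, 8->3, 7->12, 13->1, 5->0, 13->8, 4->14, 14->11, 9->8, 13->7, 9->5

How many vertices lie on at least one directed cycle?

A vertex is on a directed cycle iff it belongs to a strongly connected component of size ≥ 2 (or has a self-loop).
The vertices on cycles are {0, 2, 3, 4, 5, 8, 9, 10, 11, 13, 14} — 11 in total.

11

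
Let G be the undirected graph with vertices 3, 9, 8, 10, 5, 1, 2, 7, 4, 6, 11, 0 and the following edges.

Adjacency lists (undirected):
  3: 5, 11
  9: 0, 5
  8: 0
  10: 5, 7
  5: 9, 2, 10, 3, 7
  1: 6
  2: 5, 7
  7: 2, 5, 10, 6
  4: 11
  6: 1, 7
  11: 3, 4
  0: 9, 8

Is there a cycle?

Yes

DFS, tracking each vertex's parent; an edge to a visited non-parent vertex closes a cycle.
Start from 10:
visit 10 (parent –)
  visit 5 (parent 10)
    visit 9 (parent 5)
      visit 0 (parent 9)
        0–9: parent, skip
        visit 8 (parent 0)
          8–0: parent, skip
      9–5: parent, skip
    visit 2 (parent 5)
      2–5: parent, skip
      visit 7 (parent 2)
        7–2: parent, skip
        7–5: 5 visited and ≠ parent → cycle
Cycle: 5 – 2 – 7 – 5.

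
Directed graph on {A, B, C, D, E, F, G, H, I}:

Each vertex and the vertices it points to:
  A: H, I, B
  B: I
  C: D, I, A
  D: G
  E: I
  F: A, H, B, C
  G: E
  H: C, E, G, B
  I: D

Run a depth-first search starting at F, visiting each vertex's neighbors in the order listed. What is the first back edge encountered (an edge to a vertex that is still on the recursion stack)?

I->D

DFS from F (visiting each vertex's neighbors in the order listed); mark gray on enter, black on exit:
F gray
  A gray
    H gray
      C gray
        D gray
          G gray
            E gray
              I gray
                I→D: D is gray → back edge
First back edge: I → D.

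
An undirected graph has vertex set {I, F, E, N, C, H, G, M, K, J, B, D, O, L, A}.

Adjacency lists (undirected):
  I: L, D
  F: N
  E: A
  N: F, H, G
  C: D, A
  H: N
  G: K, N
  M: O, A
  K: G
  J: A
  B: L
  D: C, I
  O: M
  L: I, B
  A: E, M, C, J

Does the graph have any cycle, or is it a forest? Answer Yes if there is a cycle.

No

DFS, tracking each vertex's parent; an edge to a visited non-parent vertex closes a cycle.
Start from I:
visit I (parent –)
  visit L (parent I)
    L–I: parent, skip
    visit B (parent L)
      B–L: parent, skip
  visit D (parent I)
    visit C (parent D)
      C–D: parent, skip
      visit A (parent C)
        visit E (parent A)
          E–A: parent, skip
        visit M (parent A)
          visit O (parent M)
            O–M: parent, skip
          M–A: parent, skip
        A–C: parent, skip
        visit J (parent A)
          J–A: parent, skip
    D–I: parent, skip
visit F (parent –)
  visit N (parent F)
    N–F: parent, skip
    visit H (parent N)
      H–N: parent, skip
    visit G (parent N)
      visit K (parent G)
        K–G: parent, skip
      G–N: parent, skip
No non-parent visited neighbor found — the graph is a forest.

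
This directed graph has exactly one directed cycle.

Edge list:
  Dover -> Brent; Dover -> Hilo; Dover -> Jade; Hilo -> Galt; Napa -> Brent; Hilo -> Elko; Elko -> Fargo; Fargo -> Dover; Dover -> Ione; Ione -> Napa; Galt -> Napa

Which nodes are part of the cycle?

Elko, Hilo, Dover, Fargo

DFS with gray/black marking from Dover:
Dover gray
  Brent gray
  Brent black
  Hilo gray
    Galt gray
      Napa gray
        Napa→Brent: Brent black — skip
      Napa black
    Galt black
    Elko gray
      Fargo gray
        Fargo→Dover: Dover is gray → back edge
Back edge closes the cycle Dover → Hilo → Elko → Fargo → Dover; its vertices are {Elko, Hilo, Dover, Fargo}.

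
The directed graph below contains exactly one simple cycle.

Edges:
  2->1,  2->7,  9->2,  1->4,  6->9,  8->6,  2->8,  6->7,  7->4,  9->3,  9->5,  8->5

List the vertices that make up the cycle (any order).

2, 6, 8, 9

DFS with gray/black marking from 9:
9 gray
  2 gray
    8 gray
      6 gray
        6→9: 9 is gray → back edge
Back edge closes the cycle 9 → 2 → 8 → 6 → 9; its vertices are {2, 6, 8, 9}.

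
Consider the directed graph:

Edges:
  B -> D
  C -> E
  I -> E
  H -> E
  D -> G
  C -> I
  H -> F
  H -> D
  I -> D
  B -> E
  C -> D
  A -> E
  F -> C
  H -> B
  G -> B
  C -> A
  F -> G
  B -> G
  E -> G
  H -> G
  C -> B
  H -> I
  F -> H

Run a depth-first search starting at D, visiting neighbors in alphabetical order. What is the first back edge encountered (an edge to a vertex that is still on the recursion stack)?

DFS from D (visiting neighbors in alphabetical order); mark gray on enter, black on exit:
D gray
  G gray
    B gray
      B→D: D is gray → back edge
First back edge: B → D.

B→D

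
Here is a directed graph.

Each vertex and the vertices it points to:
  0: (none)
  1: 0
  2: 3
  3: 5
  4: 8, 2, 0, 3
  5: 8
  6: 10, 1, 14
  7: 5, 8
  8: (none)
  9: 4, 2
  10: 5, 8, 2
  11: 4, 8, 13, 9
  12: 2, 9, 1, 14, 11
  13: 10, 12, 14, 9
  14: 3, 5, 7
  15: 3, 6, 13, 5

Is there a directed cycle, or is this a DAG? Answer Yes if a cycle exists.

DFS with white/gray/black marking, starting from 11:
11 gray
  4 gray
    8 gray
    8 black
    2 gray
      3 gray
        5 gray
          5→8: 8 black — skip
        5 black
      3 black
    2 black
    0 gray
    0 black
    4→3: 3 black — skip
  4 black
  11→8: 8 black — skip
  13 gray
    10 gray
      10→5: 5 black — skip
      10→8: 8 black — skip
      10→2: 2 black — skip
    10 black
    12 gray
      12→2: 2 black — skip
      9 gray
        9→4: 4 black — skip
        9→2: 2 black — skip
      9 black
      1 gray
        1→0: 0 black — skip
      1 black
      14 gray
        14→3: 3 black — skip
        14→5: 5 black — skip
        7 gray
          7→5: 5 black — skip
          7→8: 8 black — skip
        7 black
      14 black
      12→11: 11 is gray → back edge
Back edge found, so a cycle exists: 11 → 13 → 12 → 11.

Yes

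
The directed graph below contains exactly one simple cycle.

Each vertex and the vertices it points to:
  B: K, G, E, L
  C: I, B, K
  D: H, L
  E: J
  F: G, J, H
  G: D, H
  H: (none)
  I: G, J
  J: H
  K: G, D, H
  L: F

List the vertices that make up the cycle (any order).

D, F, G, L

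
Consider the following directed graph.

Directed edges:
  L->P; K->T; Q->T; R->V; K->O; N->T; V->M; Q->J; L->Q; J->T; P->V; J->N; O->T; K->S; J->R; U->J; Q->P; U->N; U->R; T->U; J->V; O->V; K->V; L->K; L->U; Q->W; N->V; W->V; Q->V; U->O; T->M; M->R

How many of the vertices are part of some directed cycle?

A vertex is on a directed cycle iff it belongs to a strongly connected component of size ≥ 2 (or has a self-loop).
The vertices on cycles are {J, M, N, O, R, T, U, V} — 8 in total.

8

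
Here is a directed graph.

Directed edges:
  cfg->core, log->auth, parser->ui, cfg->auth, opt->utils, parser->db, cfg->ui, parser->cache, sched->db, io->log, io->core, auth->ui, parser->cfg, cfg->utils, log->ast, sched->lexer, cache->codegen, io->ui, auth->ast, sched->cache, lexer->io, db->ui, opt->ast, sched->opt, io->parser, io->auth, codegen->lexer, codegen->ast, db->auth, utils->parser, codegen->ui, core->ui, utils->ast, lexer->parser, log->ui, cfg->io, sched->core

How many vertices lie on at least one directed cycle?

7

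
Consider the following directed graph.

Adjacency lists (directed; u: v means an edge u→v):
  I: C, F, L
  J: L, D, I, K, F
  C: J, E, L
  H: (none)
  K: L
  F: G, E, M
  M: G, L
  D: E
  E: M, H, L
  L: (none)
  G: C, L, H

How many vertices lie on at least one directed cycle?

8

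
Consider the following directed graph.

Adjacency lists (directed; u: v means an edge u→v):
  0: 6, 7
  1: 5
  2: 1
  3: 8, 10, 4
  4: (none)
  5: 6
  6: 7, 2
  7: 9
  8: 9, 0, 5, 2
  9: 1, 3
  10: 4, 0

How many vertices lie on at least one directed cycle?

A vertex is on a directed cycle iff it belongs to a strongly connected component of size ≥ 2 (or has a self-loop).
The vertices on cycles are {0, 1, 2, 3, 5, 6, 7, 8, 9, 10} — 10 in total.

10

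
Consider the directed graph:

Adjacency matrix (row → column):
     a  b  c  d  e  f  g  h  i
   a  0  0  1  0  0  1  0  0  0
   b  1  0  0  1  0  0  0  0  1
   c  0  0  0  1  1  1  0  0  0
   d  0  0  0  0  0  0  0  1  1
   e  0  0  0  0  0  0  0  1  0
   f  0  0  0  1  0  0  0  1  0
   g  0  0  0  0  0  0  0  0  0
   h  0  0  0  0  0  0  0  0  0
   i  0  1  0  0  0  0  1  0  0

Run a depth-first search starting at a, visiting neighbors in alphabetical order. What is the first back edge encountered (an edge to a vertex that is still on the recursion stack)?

DFS from a (visiting neighbors in alphabetical order); mark gray on enter, black on exit:
a gray
  c gray
    d gray
      h gray
      h black
      i gray
        b gray
          b→a: a is gray → back edge
First back edge: b → a.

b→a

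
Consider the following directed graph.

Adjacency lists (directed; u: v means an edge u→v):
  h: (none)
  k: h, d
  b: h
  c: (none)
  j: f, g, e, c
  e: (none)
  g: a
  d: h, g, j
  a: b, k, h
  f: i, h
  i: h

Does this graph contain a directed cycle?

Yes

DFS with white/gray/black marking, starting from h:
h gray
h black
k gray
  k→h: h black — skip
  d gray
    d→h: h black — skip
    g gray
      a gray
        b gray
          b→h: h black — skip
        b black
        a→k: k is gray → back edge
Back edge found, so a cycle exists: k → d → g → a → k.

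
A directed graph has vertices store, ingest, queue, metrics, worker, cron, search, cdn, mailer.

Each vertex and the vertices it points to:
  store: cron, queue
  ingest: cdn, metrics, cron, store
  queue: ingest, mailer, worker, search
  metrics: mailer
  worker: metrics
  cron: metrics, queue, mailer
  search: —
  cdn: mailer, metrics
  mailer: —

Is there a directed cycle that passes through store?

store is on a cycle iff store can reach itself via ≥1 edge.
store → queue → ingest → store — yes.

Yes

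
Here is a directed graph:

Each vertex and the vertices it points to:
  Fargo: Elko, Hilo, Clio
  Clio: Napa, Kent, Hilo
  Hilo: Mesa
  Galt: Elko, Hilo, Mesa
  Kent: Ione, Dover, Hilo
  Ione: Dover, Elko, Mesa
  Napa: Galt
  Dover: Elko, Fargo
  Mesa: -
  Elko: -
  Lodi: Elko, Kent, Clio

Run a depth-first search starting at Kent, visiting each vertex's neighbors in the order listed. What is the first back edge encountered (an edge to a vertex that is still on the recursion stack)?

Clio->Kent

DFS from Kent (visiting each vertex's neighbors in the order listed); mark gray on enter, black on exit:
Kent gray
  Ione gray
    Dover gray
      Elko gray
      Elko black
      Fargo gray
        Fargo→Elko: Elko black — skip
        Hilo gray
          Mesa gray
          Mesa black
        Hilo black
        Clio gray
          Napa gray
            Galt gray
              Galt→Elko: Elko black — skip
              Galt→Hilo: Hilo black — skip
              Galt→Mesa: Mesa black — skip
            Galt black
          Napa black
          Clio→Kent: Kent is gray → back edge
First back edge: Clio → Kent.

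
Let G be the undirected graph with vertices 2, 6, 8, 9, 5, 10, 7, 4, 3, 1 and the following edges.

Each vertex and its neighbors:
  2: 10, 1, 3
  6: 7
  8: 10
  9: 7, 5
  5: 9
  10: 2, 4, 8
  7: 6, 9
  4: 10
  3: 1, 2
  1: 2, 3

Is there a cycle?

DFS, tracking each vertex's parent; an edge to a visited non-parent vertex closes a cycle.
Start from 6:
visit 6 (parent –)
  visit 7 (parent 6)
    7–6: parent, skip
    visit 9 (parent 7)
      9–7: parent, skip
      visit 5 (parent 9)
        5–9: parent, skip
visit 2 (parent –)
  visit 10 (parent 2)
    10–2: parent, skip
    visit 4 (parent 10)
      4–10: parent, skip
    visit 8 (parent 10)
      8–10: parent, skip
  visit 1 (parent 2)
    1–2: parent, skip
    visit 3 (parent 1)
      3–1: parent, skip
      3–2: 2 visited and ≠ parent → cycle
Cycle: 2 – 1 – 3 – 2.

Yes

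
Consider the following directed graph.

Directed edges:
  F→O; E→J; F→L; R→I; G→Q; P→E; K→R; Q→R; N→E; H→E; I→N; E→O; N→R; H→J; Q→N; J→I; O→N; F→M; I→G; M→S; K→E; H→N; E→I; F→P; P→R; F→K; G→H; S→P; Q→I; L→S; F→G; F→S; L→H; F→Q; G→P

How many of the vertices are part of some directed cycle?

A vertex is on a directed cycle iff it belongs to a strongly connected component of size ≥ 2 (or has a self-loop).
The vertices on cycles are {E, G, H, I, J, N, O, P, Q, R} — 10 in total.

10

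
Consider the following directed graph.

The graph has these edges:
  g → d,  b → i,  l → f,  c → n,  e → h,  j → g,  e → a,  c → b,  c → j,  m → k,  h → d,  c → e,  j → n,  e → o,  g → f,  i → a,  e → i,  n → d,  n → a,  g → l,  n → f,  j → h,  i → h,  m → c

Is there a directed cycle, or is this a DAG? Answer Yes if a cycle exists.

No

DFS with white/gray/black marking, starting from m:
m gray
  k gray
  k black
  c gray
    j gray
      n gray
        f gray
        f black
        d gray
        d black
        a gray
        a black
      n black
      g gray
        g→d: d black — skip
        l gray
          l→f: f black — skip
        l black
        g→f: f black — skip
      g black
      h gray
        h→d: d black — skip
      h black
    j black
    c→n: n black — skip
    b gray
      i gray
        i→a: a black — skip
        i→h: h black — skip
      i black
    b black
    e gray
      o gray
      o black
      e→i: i black — skip
      e→a: a black — skip
      e→h: h black — skip
    e black
  c black
m black
Every edge goes to a white or black vertex — no back edge, so the graph is acyclic.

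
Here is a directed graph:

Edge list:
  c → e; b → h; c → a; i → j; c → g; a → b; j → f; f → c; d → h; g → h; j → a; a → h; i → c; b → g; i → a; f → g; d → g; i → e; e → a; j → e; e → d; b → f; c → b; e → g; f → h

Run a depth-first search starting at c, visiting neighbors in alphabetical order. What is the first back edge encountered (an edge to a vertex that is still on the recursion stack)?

DFS from c (visiting neighbors in alphabetical order); mark gray on enter, black on exit:
c gray
  a gray
    b gray
      f gray
        f→c: c is gray → back edge
First back edge: f → c.

f->c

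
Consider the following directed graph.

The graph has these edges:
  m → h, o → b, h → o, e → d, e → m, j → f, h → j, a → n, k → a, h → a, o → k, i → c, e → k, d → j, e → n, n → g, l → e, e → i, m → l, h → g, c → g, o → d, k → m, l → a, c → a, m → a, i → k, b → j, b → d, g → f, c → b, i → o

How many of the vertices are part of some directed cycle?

7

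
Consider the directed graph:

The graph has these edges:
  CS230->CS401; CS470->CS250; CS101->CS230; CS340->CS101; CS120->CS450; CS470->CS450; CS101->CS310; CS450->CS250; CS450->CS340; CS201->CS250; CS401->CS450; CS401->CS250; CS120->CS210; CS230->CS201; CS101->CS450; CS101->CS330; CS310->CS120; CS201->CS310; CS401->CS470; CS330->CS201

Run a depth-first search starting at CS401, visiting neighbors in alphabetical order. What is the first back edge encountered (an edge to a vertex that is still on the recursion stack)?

DFS from CS401 (visiting neighbors in alphabetical order); mark gray on enter, black on exit:
CS401 gray
  CS250 gray
  CS250 black
  CS450 gray
    CS450→CS250: CS250 black — skip
    CS340 gray
      CS101 gray
        CS230 gray
          CS201 gray
            CS201→CS250: CS250 black — skip
            CS310 gray
              CS120 gray
                CS210 gray
                CS210 black
                CS120→CS450: CS450 is gray → back edge
First back edge: CS120 → CS450.

CS120→CS450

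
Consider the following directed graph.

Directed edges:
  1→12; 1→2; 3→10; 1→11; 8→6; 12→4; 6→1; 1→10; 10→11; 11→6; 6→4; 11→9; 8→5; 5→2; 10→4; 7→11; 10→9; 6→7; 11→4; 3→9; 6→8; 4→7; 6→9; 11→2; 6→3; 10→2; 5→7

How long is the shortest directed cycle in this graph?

2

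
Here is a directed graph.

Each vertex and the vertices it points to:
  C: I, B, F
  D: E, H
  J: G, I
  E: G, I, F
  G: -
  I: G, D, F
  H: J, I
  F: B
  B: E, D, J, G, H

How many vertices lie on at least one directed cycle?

A vertex is on a directed cycle iff it belongs to a strongly connected component of size ≥ 2 (or has a self-loop).
The vertices on cycles are {B, D, E, F, H, I, J} — 7 in total.

7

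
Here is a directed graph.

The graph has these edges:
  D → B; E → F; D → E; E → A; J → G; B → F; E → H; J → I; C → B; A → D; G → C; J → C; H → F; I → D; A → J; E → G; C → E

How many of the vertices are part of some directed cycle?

7

A vertex is on a directed cycle iff it belongs to a strongly connected component of size ≥ 2 (or has a self-loop).
The vertices on cycles are {A, C, D, E, G, I, J} — 7 in total.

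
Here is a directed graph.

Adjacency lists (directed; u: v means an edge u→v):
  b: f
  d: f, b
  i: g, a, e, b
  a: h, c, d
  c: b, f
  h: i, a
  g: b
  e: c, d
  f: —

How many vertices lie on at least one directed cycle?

3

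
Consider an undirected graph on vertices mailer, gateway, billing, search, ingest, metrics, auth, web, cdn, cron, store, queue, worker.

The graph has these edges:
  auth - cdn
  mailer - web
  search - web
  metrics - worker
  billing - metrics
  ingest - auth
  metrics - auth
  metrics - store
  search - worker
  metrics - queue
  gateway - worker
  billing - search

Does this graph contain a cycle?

DFS, tracking each vertex's parent; an edge to a visited non-parent vertex closes a cycle.
Start from worker:
visit worker (parent –)
  visit search (parent worker)
    visit billing (parent search)
      billing–search: parent, skip
      visit metrics (parent billing)
        visit queue (parent metrics)
          queue–metrics: parent, skip
        visit store (parent metrics)
          store–metrics: parent, skip
        metrics–billing: parent, skip
        metrics–worker: worker visited and ≠ parent → cycle
Cycle: worker – search – billing – metrics – worker.

Yes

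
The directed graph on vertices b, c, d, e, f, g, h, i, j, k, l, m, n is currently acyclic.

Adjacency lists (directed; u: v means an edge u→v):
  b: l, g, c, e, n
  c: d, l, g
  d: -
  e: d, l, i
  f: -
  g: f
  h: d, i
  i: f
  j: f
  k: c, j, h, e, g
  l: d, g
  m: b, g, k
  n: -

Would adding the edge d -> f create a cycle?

Adding d→f creates a cycle iff f can already reach d.
Explore from f: no path reaches d. The graph stays acyclic.

No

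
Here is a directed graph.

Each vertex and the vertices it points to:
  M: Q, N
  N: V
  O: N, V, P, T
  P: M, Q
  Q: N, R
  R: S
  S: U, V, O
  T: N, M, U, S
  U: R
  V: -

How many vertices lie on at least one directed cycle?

8

A vertex is on a directed cycle iff it belongs to a strongly connected component of size ≥ 2 (or has a self-loop).
The vertices on cycles are {M, O, P, Q, R, S, T, U} — 8 in total.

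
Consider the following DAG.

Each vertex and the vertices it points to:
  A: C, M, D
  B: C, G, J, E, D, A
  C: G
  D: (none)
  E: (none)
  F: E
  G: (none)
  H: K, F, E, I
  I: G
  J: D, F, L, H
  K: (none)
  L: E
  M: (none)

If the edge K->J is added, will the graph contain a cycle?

Yes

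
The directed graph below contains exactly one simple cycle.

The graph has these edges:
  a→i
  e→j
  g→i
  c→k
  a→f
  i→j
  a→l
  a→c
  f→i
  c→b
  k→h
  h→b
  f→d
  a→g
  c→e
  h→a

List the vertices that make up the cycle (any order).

a, c, h, k

DFS with gray/black marking from a:
a gray
  i gray
    j gray
    j black
  i black
  c gray
    b gray
    b black
    e gray
      e→j: j black — skip
    e black
    k gray
      h gray
        h→a: a is gray → back edge
Back edge closes the cycle a → c → k → h → a; its vertices are {a, c, h, k}.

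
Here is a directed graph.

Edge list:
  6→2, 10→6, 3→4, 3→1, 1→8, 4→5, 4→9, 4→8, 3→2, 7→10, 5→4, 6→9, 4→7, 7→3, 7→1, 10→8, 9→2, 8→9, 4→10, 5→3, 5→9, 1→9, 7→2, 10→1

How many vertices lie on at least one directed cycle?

4

A vertex is on a directed cycle iff it belongs to a strongly connected component of size ≥ 2 (or has a self-loop).
The vertices on cycles are {3, 4, 5, 7} — 4 in total.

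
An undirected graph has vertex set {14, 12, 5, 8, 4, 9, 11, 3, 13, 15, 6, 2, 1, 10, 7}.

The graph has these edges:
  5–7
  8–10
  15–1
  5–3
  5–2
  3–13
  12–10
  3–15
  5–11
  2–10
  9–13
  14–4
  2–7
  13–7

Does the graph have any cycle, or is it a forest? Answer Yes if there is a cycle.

DFS, tracking each vertex's parent; an edge to a visited non-parent vertex closes a cycle.
Start from 12:
visit 12 (parent –)
  visit 10 (parent 12)
    10–12: parent, skip
    visit 2 (parent 10)
      2–10: parent, skip
      visit 5 (parent 2)
        visit 11 (parent 5)
          11–5: parent, skip
        visit 3 (parent 5)
          visit 13 (parent 3)
            visit 7 (parent 13)
              7–5: 5 visited and ≠ parent → cycle
Cycle: 5 – 3 – 13 – 7 – 5.

Yes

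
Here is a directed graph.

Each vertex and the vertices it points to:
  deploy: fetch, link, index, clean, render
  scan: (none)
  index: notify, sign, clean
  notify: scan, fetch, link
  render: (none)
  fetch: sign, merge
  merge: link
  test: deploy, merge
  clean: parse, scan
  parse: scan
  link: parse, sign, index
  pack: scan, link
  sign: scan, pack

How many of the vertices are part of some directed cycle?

A vertex is on a directed cycle iff it belongs to a strongly connected component of size ≥ 2 (or has a self-loop).
The vertices on cycles are {link, pack, sign, fetch, index, merge, notify} — 7 in total.

7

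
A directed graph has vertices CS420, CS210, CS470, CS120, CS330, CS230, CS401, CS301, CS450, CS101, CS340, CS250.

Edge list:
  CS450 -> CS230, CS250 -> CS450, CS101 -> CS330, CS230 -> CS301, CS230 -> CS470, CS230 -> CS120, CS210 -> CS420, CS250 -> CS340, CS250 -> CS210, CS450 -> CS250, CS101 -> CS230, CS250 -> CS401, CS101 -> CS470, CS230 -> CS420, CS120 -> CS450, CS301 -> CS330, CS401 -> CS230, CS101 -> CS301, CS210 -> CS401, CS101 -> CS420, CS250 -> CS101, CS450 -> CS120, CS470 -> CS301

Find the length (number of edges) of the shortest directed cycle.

2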